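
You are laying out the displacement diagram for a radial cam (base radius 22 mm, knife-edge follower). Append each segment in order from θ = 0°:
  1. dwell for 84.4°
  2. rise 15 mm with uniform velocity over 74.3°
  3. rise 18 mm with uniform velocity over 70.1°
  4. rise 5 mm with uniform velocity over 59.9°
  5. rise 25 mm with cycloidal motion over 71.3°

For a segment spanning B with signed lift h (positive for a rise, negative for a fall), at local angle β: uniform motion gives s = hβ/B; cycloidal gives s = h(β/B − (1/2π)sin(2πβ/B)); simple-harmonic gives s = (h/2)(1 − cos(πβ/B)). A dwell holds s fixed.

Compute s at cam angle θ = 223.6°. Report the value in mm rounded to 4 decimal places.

seg 1 [0°–84.4°] dwell: s stays 0.0000
seg 2 [84.4°–158.7°] uniform, h=15: full span → s += 15 → s = 15.0000
seg 3 [158.7°–228.8°] uniform, h=18: θ=223.6° here. β=64.9, B=70.1. 18·64.9/70.1 = 16.6648 → s = 31.6648

31.6648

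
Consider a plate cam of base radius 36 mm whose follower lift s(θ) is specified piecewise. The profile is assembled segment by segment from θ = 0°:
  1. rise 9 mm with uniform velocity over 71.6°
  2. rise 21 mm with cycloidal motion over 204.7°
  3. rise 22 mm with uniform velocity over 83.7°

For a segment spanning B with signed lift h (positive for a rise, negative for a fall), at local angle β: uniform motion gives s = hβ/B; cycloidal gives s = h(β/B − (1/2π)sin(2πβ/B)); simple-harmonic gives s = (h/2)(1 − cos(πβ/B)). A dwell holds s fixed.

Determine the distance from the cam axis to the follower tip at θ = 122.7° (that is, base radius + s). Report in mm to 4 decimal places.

seg 1 [0°–71.6°] uniform, h=9: full span → s += 9 → s = 9.0000
seg 2 [71.6°–276.3°] cycloidal, h=21: θ=122.7° here. β=51.1, B=204.7. 21·(0.2496 − sin(2π·0.2496)/(2π)) = 1.9001 → s = 10.9001
radial distance = base radius + s = 36 + 10.9001 = 46.9001

46.9001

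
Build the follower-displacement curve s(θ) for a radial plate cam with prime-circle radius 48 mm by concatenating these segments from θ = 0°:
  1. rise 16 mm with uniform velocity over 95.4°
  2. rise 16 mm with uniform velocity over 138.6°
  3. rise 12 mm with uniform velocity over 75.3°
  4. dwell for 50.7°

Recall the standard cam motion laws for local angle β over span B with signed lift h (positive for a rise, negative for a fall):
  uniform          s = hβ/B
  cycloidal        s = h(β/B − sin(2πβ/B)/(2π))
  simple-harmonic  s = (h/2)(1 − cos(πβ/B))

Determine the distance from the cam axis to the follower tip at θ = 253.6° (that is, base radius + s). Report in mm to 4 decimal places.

seg 1 [0°–95.4°] uniform, h=16: full span → s += 16 → s = 16.0000
seg 2 [95.4°–234°] uniform, h=16: full span → s += 16 → s = 32.0000
seg 3 [234°–309.3°] uniform, h=12: θ=253.6° here. β=19.6, B=75.3. 12·19.6/75.3 = 3.1235 → s = 35.1235
radial distance = base radius + s = 48 + 35.1235 = 83.1235

83.1235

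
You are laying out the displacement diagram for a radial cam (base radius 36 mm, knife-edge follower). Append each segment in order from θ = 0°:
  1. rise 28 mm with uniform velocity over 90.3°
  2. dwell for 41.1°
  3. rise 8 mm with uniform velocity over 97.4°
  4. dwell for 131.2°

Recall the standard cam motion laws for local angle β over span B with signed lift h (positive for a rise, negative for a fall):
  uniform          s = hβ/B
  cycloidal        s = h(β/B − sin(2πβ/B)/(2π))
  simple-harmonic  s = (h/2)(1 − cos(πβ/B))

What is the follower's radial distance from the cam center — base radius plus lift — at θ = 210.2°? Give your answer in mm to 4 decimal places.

seg 1 [0°–90.3°] uniform, h=28: full span → s += 28 → s = 28.0000
seg 2 [90.3°–131.4°] dwell: s stays 28.0000
seg 3 [131.4°–228.8°] uniform, h=8: θ=210.2° here. β=78.8, B=97.4. 8·78.8/97.4 = 6.4723 → s = 34.4723
radial distance = base radius + s = 36 + 34.4723 = 70.4723

70.4723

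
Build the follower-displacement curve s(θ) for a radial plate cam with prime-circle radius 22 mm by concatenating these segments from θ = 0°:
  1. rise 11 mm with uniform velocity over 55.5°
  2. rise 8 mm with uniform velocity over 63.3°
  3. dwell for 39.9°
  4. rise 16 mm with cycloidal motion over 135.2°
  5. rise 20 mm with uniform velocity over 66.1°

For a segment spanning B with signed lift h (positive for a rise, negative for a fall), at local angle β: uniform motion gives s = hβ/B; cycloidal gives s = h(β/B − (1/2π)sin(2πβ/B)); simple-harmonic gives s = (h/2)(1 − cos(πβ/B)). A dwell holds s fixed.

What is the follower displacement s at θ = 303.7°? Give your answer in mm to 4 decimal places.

seg 1 [0°–55.5°] uniform, h=11: full span → s += 11 → s = 11.0000
seg 2 [55.5°–118.8°] uniform, h=8: full span → s += 8 → s = 19.0000
seg 3 [118.8°–158.7°] dwell: s stays 19.0000
seg 4 [158.7°–293.9°] cycloidal, h=16: full span → s += 16 → s = 35.0000
seg 5 [293.9°–360°] uniform, h=20: θ=303.7° here. β=9.8, B=66.1. 20·9.8/66.1 = 2.9652 → s = 37.9652

37.9652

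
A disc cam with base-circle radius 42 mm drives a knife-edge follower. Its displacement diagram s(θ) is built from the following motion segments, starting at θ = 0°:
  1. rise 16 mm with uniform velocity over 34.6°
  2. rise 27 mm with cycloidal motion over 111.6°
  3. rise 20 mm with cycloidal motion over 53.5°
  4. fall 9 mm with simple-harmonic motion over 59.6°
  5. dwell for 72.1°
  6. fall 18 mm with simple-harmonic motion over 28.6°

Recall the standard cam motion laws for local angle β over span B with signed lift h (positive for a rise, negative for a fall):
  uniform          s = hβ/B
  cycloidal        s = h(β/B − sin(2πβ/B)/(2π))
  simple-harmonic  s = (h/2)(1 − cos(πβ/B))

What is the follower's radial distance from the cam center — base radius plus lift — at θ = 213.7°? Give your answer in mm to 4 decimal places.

seg 1 [0°–34.6°] uniform, h=16: full span → s += 16 → s = 16.0000
seg 2 [34.6°–146.2°] cycloidal, h=27: full span → s += 27 → s = 43.0000
seg 3 [146.2°–199.7°] cycloidal, h=20: full span → s += 20 → s = 63.0000
seg 4 [199.7°–259.3°] simple-harmonic, h=-9: θ=213.7° here. β=14, B=59.6. -9/2·(1 − cos(π·0.2349)) = -1.1707 → s = 61.8293
radial distance = base radius + s = 42 + 61.8293 = 103.8293

103.8293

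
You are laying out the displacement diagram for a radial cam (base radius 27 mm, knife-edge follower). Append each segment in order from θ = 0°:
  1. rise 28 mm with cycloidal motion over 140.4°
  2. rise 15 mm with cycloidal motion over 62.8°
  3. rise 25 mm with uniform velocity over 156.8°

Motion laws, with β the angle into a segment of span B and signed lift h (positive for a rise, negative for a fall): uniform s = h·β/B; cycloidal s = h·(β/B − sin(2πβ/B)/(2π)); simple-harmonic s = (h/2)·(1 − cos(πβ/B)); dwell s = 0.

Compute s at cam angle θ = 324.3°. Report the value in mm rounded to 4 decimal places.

seg 1 [0°–140.4°] cycloidal, h=28: full span → s += 28 → s = 28.0000
seg 2 [140.4°–203.2°] cycloidal, h=15: full span → s += 15 → s = 43.0000
seg 3 [203.2°–360°] uniform, h=25: θ=324.3° here. β=121.1, B=156.8. 25·121.1/156.8 = 19.3080 → s = 62.3080

62.3080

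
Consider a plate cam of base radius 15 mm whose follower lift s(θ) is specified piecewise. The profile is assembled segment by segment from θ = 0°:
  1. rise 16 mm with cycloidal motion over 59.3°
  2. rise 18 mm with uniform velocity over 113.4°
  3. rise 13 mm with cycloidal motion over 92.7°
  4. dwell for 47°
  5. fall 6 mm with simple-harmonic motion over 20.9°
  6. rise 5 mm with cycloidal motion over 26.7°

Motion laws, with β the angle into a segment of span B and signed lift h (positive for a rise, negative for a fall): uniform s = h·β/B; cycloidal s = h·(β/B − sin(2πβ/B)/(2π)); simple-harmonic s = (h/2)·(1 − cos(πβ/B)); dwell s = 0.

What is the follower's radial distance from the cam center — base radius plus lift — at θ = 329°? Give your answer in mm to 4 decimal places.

seg 1 [0°–59.3°] cycloidal, h=16: full span → s += 16 → s = 16.0000
seg 2 [59.3°–172.7°] uniform, h=18: full span → s += 18 → s = 34.0000
seg 3 [172.7°–265.4°] cycloidal, h=13: full span → s += 13 → s = 47.0000
seg 4 [265.4°–312.4°] dwell: s stays 47.0000
seg 5 [312.4°–333.3°] simple-harmonic, h=-6: θ=329° here. β=16.6, B=20.9. -6/2·(1 − cos(π·0.7943)) = -5.3949 → s = 41.6051
radial distance = base radius + s = 15 + 41.6051 = 56.6051

56.6051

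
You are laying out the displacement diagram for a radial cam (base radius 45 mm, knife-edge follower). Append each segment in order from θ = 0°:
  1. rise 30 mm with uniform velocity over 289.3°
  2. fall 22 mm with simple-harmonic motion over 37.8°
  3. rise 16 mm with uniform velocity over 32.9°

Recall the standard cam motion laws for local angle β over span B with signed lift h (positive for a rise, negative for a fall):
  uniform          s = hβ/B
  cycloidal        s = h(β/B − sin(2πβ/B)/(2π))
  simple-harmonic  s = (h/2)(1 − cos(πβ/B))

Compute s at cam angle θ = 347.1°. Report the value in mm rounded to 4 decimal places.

seg 1 [0°–289.3°] uniform, h=30: full span → s += 30 → s = 30.0000
seg 2 [289.3°–327.1°] simple-harmonic, h=-22: full span → s += -22 → s = 8.0000
seg 3 [327.1°–360°] uniform, h=16: θ=347.1° here. β=20, B=32.9. 16·20/32.9 = 9.7264 → s = 17.7264

17.7264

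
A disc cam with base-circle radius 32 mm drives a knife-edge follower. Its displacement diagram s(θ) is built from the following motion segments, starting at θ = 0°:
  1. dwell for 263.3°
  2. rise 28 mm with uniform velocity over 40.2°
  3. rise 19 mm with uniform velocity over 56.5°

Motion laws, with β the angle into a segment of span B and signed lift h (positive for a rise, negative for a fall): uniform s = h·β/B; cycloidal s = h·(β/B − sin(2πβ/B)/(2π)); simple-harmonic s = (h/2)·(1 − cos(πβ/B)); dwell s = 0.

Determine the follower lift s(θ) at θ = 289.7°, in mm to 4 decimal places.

seg 1 [0°–263.3°] dwell: s stays 0.0000
seg 2 [263.3°–303.5°] uniform, h=28: θ=289.7° here. β=26.4, B=40.2. 28·26.4/40.2 = 18.3881 → s = 18.3881

18.3881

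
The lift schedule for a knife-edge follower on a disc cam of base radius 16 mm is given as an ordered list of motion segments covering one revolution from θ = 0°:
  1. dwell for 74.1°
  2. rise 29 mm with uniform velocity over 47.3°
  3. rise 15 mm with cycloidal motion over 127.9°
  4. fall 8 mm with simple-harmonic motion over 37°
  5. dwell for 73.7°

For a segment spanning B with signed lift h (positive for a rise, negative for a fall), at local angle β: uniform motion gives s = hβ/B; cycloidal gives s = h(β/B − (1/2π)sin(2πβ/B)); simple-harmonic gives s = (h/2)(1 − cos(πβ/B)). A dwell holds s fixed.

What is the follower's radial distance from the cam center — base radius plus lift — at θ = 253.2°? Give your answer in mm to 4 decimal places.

seg 1 [0°–74.1°] dwell: s stays 0.0000
seg 2 [74.1°–121.4°] uniform, h=29: full span → s += 29 → s = 29.0000
seg 3 [121.4°–249.3°] cycloidal, h=15: full span → s += 15 → s = 44.0000
seg 4 [249.3°–286.3°] simple-harmonic, h=-8: θ=253.2° here. β=3.9, B=37. -8/2·(1 − cos(π·0.1054)) = -0.2173 → s = 43.7827
radial distance = base radius + s = 16 + 43.7827 = 59.7827

59.7827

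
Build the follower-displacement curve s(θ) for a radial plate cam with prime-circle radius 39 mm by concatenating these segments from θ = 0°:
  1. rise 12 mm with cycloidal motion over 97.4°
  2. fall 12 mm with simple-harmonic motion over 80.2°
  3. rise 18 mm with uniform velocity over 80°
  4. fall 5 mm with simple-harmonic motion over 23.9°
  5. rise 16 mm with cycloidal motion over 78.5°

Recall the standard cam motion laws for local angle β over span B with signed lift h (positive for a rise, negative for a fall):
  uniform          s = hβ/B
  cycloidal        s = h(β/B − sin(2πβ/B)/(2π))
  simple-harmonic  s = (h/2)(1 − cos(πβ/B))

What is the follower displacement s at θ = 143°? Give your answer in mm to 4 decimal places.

seg 1 [0°–97.4°] cycloidal, h=12: full span → s += 12 → s = 12.0000
seg 2 [97.4°–177.6°] simple-harmonic, h=-12: θ=143° here. β=45.6, B=80.2. -12/2·(1 − cos(π·0.5686)) = -7.2827 → s = 4.7173

4.7173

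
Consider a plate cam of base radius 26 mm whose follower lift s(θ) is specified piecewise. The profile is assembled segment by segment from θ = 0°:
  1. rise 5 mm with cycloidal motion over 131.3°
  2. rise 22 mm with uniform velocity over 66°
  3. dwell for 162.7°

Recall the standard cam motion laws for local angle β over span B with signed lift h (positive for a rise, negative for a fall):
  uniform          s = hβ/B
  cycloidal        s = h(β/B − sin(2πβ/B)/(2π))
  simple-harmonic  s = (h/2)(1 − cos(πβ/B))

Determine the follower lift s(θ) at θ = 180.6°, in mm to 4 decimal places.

seg 1 [0°–131.3°] cycloidal, h=5: full span → s += 5 → s = 5.0000
seg 2 [131.3°–197.3°] uniform, h=22: θ=180.6° here. β=49.3, B=66. 22·49.3/66 = 16.4333 → s = 21.4333

21.4333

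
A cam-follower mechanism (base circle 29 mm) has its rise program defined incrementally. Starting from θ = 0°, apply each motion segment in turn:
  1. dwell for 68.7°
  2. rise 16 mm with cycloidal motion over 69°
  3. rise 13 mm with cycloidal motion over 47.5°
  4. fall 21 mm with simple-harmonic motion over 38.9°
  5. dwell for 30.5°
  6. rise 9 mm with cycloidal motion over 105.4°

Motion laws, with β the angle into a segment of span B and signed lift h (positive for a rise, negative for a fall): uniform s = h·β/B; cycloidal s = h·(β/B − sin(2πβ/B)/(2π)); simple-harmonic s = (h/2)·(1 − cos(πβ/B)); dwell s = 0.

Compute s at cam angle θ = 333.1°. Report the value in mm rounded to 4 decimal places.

seg 1 [0°–68.7°] dwell: s stays 0.0000
seg 2 [68.7°–137.7°] cycloidal, h=16: full span → s += 16 → s = 16.0000
seg 3 [137.7°–185.2°] cycloidal, h=13: full span → s += 13 → s = 29.0000
seg 4 [185.2°–224.1°] simple-harmonic, h=-21: full span → s += -21 → s = 8.0000
seg 5 [224.1°–254.6°] dwell: s stays 8.0000
seg 6 [254.6°–360°] cycloidal, h=9: θ=333.1° here. β=78.5, B=105.4. 9·(0.7448 − sin(2π·0.7448)/(2π)) = 8.1347 → s = 16.1347

16.1347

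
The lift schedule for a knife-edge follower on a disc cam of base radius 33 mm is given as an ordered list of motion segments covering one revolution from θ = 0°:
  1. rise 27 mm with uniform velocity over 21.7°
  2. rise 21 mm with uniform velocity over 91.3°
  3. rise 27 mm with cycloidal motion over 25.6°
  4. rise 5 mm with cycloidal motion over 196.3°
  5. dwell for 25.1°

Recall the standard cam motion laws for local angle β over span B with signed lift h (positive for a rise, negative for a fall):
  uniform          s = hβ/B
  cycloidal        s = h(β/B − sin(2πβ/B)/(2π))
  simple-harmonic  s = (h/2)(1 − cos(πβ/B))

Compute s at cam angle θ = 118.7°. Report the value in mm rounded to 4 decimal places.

seg 1 [0°–21.7°] uniform, h=27: full span → s += 27 → s = 27.0000
seg 2 [21.7°–113°] uniform, h=21: full span → s += 21 → s = 48.0000
seg 3 [113°–138.6°] cycloidal, h=27: θ=118.7° here. β=5.7, B=25.6. 27·(0.2227 − sin(2π·0.2227)/(2π)) = 1.7778 → s = 49.7778

49.7778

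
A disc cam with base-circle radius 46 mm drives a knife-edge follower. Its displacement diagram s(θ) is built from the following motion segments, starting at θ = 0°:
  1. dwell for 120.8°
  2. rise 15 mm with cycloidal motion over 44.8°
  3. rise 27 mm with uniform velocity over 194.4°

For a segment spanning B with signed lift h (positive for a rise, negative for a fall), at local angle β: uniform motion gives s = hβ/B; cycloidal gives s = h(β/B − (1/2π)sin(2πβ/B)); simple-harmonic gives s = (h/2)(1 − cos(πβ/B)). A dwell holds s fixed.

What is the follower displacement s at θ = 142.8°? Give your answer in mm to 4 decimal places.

seg 1 [0°–120.8°] dwell: s stays 0.0000
seg 2 [120.8°–165.6°] cycloidal, h=15: θ=142.8° here. β=22, B=44.8. 15·(0.4911 − sin(2π·0.4911)/(2π)) = 7.2322 → s = 7.2322

7.2322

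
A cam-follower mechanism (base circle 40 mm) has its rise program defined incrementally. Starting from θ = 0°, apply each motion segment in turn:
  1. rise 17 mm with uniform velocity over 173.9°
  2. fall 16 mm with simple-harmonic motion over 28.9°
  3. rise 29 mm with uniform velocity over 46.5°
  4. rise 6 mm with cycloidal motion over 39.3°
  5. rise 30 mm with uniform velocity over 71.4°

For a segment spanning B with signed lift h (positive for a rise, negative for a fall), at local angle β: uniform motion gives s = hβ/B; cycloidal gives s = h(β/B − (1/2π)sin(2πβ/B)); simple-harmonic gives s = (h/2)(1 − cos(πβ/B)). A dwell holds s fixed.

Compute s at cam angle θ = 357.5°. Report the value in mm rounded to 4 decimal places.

seg 1 [0°–173.9°] uniform, h=17: full span → s += 17 → s = 17.0000
seg 2 [173.9°–202.8°] simple-harmonic, h=-16: full span → s += -16 → s = 1.0000
seg 3 [202.8°–249.3°] uniform, h=29: full span → s += 29 → s = 30.0000
seg 4 [249.3°–288.6°] cycloidal, h=6: full span → s += 6 → s = 36.0000
seg 5 [288.6°–360°] uniform, h=30: θ=357.5° here. β=68.9, B=71.4. 30·68.9/71.4 = 28.9496 → s = 64.9496

64.9496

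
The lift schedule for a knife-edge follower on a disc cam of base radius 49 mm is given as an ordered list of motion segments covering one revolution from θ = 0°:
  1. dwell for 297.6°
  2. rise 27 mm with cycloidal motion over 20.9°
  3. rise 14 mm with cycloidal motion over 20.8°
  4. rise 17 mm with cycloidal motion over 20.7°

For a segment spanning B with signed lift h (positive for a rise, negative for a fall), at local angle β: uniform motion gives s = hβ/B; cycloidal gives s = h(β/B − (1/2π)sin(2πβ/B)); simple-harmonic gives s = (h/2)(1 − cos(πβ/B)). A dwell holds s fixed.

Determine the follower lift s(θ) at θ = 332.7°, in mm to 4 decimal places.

seg 1 [0°–297.6°] dwell: s stays 0.0000
seg 2 [297.6°–318.5°] cycloidal, h=27: full span → s += 27 → s = 27.0000
seg 3 [318.5°–339.3°] cycloidal, h=14: θ=332.7° here. β=14.2, B=20.8. 14·(0.6827 − sin(2π·0.6827)/(2π)) = 11.5896 → s = 38.5896

38.5896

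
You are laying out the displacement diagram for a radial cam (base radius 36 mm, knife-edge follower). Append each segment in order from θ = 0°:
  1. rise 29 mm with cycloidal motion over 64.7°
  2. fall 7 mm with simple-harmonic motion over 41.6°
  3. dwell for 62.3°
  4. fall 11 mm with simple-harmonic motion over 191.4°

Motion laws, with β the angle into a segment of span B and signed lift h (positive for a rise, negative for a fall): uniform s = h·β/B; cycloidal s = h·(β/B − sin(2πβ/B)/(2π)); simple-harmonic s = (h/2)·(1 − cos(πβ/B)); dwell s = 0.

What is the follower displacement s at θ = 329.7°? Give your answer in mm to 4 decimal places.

seg 1 [0°–64.7°] cycloidal, h=29: full span → s += 29 → s = 29.0000
seg 2 [64.7°–106.3°] simple-harmonic, h=-7: full span → s += -7 → s = 22.0000
seg 3 [106.3°–168.6°] dwell: s stays 22.0000
seg 4 [168.6°–360°] simple-harmonic, h=-11: θ=329.7° here. β=161.1, B=191.4. -11/2·(1 − cos(π·0.8417)) = -10.3337 → s = 11.6663

11.6663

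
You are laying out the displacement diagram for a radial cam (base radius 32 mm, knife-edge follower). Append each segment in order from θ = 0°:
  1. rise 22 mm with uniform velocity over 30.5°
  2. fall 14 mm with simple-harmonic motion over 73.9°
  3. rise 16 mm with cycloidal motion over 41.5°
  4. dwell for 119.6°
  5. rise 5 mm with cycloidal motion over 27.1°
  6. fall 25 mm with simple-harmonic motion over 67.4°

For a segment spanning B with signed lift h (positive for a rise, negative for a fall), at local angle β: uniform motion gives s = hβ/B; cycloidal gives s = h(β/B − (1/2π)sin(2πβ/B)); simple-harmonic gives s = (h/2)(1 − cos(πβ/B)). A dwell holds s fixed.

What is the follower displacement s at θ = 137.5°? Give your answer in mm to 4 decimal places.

seg 1 [0°–30.5°] uniform, h=22: full span → s += 22 → s = 22.0000
seg 2 [30.5°–104.4°] simple-harmonic, h=-14: full span → s += -14 → s = 8.0000
seg 3 [104.4°–145.9°] cycloidal, h=16: θ=137.5° here. β=33.1, B=41.5. 16·(0.7976 − sin(2π·0.7976)/(2π)) = 15.1949 → s = 23.1949

23.1949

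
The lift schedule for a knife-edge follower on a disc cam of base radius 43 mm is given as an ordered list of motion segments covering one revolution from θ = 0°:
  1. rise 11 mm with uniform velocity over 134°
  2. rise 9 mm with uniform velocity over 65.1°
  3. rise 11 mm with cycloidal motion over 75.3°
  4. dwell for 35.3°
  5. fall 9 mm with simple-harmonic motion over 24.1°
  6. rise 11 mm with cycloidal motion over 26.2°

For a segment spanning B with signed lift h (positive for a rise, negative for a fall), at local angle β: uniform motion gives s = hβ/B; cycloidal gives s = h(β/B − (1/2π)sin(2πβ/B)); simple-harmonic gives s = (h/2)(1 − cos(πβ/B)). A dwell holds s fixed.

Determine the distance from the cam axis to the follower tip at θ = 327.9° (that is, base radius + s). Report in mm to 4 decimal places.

seg 1 [0°–134°] uniform, h=11: full span → s += 11 → s = 11.0000
seg 2 [134°–199.1°] uniform, h=9: full span → s += 9 → s = 20.0000
seg 3 [199.1°–274.4°] cycloidal, h=11: full span → s += 11 → s = 31.0000
seg 4 [274.4°–309.7°] dwell: s stays 31.0000
seg 5 [309.7°–333.8°] simple-harmonic, h=-9: θ=327.9° here. β=18.2, B=24.1. -9/2·(1 − cos(π·0.7552)) = -7.7334 → s = 23.2666
radial distance = base radius + s = 43 + 23.2666 = 66.2666

66.2666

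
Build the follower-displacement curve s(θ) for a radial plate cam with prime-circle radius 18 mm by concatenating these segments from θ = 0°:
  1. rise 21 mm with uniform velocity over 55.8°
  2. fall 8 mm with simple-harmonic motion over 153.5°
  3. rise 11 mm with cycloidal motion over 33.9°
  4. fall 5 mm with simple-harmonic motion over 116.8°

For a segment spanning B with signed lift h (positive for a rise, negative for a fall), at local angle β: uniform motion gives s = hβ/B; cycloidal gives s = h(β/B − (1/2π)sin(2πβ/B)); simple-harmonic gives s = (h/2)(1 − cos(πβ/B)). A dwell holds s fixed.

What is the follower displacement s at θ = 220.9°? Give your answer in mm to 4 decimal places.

seg 1 [0°–55.8°] uniform, h=21: full span → s += 21 → s = 21.0000
seg 2 [55.8°–209.3°] simple-harmonic, h=-8: full span → s += -8 → s = 13.0000
seg 3 [209.3°–243.2°] cycloidal, h=11: θ=220.9° here. β=11.6, B=33.9. 11·(0.3422 − sin(2π·0.3422)/(2π)) = 2.2988 → s = 15.2988

15.2988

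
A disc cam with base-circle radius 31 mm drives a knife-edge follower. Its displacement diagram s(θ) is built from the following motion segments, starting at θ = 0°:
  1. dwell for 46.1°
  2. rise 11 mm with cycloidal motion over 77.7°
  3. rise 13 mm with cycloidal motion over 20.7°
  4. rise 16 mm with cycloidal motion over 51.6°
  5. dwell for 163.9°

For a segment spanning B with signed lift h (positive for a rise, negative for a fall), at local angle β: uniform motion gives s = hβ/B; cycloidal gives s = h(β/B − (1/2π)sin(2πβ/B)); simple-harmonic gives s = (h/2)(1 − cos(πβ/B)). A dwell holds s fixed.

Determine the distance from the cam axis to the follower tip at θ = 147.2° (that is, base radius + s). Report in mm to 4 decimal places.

seg 1 [0°–46.1°] dwell: s stays 0.0000
seg 2 [46.1°–123.8°] cycloidal, h=11: full span → s += 11 → s = 11.0000
seg 3 [123.8°–144.5°] cycloidal, h=13: full span → s += 13 → s = 24.0000
seg 4 [144.5°–196.1°] cycloidal, h=16: θ=147.2° here. β=2.7, B=51.6. 16·(0.0523 − sin(2π·0.0523)/(2π)) = 0.0150 → s = 24.0150
radial distance = base radius + s = 31 + 24.0150 = 55.0150

55.0150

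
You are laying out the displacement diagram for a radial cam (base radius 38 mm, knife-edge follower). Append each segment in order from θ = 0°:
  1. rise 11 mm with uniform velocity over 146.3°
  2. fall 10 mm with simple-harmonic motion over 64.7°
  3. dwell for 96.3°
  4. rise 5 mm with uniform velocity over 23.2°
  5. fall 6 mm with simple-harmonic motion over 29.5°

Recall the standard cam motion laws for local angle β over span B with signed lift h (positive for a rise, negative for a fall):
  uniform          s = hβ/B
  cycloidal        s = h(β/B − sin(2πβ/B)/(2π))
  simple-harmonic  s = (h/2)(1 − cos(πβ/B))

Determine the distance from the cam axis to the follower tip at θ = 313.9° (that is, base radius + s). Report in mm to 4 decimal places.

seg 1 [0°–146.3°] uniform, h=11: full span → s += 11 → s = 11.0000
seg 2 [146.3°–211°] simple-harmonic, h=-10: full span → s += -10 → s = 1.0000
seg 3 [211°–307.3°] dwell: s stays 1.0000
seg 4 [307.3°–330.5°] uniform, h=5: θ=313.9° here. β=6.6, B=23.2. 5·6.6/23.2 = 1.4224 → s = 2.4224
radial distance = base radius + s = 38 + 2.4224 = 40.4224

40.4224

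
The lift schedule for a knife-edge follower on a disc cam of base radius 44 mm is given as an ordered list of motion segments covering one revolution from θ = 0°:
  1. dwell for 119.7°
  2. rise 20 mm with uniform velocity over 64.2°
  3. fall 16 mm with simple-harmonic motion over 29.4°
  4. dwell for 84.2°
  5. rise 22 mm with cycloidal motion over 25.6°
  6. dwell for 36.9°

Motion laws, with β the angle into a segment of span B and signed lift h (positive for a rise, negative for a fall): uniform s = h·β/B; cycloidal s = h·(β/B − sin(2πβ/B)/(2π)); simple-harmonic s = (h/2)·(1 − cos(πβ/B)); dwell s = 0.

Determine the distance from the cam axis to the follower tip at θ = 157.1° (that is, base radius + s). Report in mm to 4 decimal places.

seg 1 [0°–119.7°] dwell: s stays 0.0000
seg 2 [119.7°–183.9°] uniform, h=20: θ=157.1° here. β=37.4, B=64.2. 20·37.4/64.2 = 11.6511 → s = 11.6511
radial distance = base radius + s = 44 + 11.6511 = 55.6511

55.6511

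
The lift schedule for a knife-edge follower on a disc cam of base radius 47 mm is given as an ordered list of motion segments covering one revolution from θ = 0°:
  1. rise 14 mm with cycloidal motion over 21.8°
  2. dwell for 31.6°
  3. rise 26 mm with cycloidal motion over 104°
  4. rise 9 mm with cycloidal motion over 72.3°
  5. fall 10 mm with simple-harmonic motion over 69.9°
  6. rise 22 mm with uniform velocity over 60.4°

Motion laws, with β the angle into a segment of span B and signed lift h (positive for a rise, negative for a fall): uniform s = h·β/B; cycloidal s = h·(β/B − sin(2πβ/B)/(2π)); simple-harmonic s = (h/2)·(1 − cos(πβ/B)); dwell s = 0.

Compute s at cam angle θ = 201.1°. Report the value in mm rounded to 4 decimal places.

seg 1 [0°–21.8°] cycloidal, h=14: full span → s += 14 → s = 14.0000
seg 2 [21.8°–53.4°] dwell: s stays 14.0000
seg 3 [53.4°–157.4°] cycloidal, h=26: full span → s += 26 → s = 40.0000
seg 4 [157.4°–229.7°] cycloidal, h=9: θ=201.1° here. β=43.7, B=72.3. 9·(0.6044 − sin(2π·0.6044)/(2π)) = 6.3137 → s = 46.3137

46.3137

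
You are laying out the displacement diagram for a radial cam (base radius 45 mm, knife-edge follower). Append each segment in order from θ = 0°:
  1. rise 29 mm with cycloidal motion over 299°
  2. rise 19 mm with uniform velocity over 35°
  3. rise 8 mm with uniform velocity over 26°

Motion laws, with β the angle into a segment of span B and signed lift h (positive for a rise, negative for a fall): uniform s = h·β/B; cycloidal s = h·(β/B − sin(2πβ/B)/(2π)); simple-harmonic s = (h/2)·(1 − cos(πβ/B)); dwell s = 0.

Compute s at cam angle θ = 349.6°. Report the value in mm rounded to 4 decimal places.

seg 1 [0°–299°] cycloidal, h=29: full span → s += 29 → s = 29.0000
seg 2 [299°–334°] uniform, h=19: full span → s += 19 → s = 48.0000
seg 3 [334°–360°] uniform, h=8: θ=349.6° here. β=15.6, B=26. 8·15.6/26 = 4.8000 → s = 52.8000

52.8000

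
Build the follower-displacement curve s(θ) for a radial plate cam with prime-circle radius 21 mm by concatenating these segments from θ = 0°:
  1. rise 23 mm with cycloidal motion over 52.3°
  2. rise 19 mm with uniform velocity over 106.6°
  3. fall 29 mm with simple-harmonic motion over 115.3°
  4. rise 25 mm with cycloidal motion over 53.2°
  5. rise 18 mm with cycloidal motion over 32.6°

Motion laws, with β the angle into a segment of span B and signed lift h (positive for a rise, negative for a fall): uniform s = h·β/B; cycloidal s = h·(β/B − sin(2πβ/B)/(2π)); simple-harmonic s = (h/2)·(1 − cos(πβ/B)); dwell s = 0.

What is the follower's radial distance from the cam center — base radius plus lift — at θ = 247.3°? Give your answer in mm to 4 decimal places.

seg 1 [0°–52.3°] cycloidal, h=23: full span → s += 23 → s = 23.0000
seg 2 [52.3°–158.9°] uniform, h=19: full span → s += 19 → s = 42.0000
seg 3 [158.9°–274.2°] simple-harmonic, h=-29: θ=247.3° here. β=88.4, B=115.3. -29/2·(1 − cos(π·0.7667)) = -25.2765 → s = 16.7235
radial distance = base radius + s = 21 + 16.7235 = 37.7235

37.7235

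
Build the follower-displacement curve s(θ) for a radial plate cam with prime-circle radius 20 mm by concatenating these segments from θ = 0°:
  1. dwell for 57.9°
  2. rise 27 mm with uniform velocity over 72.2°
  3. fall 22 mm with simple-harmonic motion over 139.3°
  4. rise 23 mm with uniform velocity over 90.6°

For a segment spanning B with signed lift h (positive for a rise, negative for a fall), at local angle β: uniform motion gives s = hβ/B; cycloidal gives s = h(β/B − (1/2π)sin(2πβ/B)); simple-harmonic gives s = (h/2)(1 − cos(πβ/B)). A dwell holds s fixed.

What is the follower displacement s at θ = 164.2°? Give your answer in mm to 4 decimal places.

seg 1 [0°–57.9°] dwell: s stays 0.0000
seg 2 [57.9°–130.1°] uniform, h=27: full span → s += 27 → s = 27.0000
seg 3 [130.1°–269.4°] simple-harmonic, h=-22: θ=164.2° here. β=34.1, B=139.3. -22/2·(1 − cos(π·0.2448)) = -3.0957 → s = 23.9043

23.9043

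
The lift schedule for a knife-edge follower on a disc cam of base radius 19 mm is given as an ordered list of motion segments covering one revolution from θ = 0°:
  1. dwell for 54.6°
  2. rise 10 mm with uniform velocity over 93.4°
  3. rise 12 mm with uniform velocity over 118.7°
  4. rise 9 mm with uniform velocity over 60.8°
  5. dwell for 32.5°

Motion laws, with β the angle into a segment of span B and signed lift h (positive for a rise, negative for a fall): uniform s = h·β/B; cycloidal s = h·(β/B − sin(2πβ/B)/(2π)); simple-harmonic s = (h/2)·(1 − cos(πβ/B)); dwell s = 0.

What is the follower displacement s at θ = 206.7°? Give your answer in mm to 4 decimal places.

seg 1 [0°–54.6°] dwell: s stays 0.0000
seg 2 [54.6°–148°] uniform, h=10: full span → s += 10 → s = 10.0000
seg 3 [148°–266.7°] uniform, h=12: θ=206.7° here. β=58.7, B=118.7. 12·58.7/118.7 = 5.9343 → s = 15.9343

15.9343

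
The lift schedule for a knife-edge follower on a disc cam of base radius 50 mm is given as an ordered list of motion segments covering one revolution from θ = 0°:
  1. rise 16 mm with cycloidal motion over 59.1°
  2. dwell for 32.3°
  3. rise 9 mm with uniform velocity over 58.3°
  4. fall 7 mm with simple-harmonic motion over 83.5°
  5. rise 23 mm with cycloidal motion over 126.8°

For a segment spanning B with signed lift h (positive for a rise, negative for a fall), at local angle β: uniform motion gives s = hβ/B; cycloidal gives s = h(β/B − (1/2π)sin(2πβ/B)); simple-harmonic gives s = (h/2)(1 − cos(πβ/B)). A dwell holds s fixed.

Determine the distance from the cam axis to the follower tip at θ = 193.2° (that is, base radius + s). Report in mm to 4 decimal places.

seg 1 [0°–59.1°] cycloidal, h=16: full span → s += 16 → s = 16.0000
seg 2 [59.1°–91.4°] dwell: s stays 16.0000
seg 3 [91.4°–149.7°] uniform, h=9: full span → s += 9 → s = 25.0000
seg 4 [149.7°–233.2°] simple-harmonic, h=-7: θ=193.2° here. β=43.5, B=83.5. -7/2·(1 − cos(π·0.5210)) = -3.7303 → s = 21.2697
radial distance = base radius + s = 50 + 21.2697 = 71.2697

71.2697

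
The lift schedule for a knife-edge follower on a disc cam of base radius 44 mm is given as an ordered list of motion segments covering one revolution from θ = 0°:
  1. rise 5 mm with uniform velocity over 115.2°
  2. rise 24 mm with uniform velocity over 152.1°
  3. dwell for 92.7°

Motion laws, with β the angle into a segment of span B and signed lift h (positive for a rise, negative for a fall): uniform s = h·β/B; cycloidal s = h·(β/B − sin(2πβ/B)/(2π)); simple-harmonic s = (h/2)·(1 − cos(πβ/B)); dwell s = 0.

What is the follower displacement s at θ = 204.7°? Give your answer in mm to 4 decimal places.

seg 1 [0°–115.2°] uniform, h=5: full span → s += 5 → s = 5.0000
seg 2 [115.2°–267.3°] uniform, h=24: θ=204.7° here. β=89.5, B=152.1. 24·89.5/152.1 = 14.1223 → s = 19.1223

19.1223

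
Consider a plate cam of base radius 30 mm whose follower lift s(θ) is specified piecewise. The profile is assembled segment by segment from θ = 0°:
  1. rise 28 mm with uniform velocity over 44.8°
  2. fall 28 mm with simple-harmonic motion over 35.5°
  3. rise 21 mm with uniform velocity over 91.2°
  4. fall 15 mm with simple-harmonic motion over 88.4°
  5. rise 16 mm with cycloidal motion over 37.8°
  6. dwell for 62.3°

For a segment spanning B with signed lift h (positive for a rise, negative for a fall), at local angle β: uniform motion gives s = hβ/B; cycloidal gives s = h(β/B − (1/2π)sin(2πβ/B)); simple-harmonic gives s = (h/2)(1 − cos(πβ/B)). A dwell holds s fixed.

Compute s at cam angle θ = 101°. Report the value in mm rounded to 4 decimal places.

seg 1 [0°–44.8°] uniform, h=28: full span → s += 28 → s = 28.0000
seg 2 [44.8°–80.3°] simple-harmonic, h=-28: full span → s += -28 → s = 0.0000
seg 3 [80.3°–171.5°] uniform, h=21: θ=101° here. β=20.7, B=91.2. 21·20.7/91.2 = 4.7664 → s = 4.7664

4.7664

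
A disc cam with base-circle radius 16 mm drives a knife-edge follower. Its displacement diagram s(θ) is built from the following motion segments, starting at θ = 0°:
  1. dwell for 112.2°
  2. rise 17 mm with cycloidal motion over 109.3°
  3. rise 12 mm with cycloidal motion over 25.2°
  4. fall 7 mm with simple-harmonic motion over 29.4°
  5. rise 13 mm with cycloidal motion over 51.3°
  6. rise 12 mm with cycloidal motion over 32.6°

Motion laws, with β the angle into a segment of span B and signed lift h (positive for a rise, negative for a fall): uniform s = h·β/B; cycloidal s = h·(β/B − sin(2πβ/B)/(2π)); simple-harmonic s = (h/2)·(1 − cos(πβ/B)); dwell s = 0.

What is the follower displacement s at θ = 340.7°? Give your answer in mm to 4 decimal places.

seg 1 [0°–112.2°] dwell: s stays 0.0000
seg 2 [112.2°–221.5°] cycloidal, h=17: full span → s += 17 → s = 17.0000
seg 3 [221.5°–246.7°] cycloidal, h=12: full span → s += 12 → s = 29.0000
seg 4 [246.7°–276.1°] simple-harmonic, h=-7: full span → s += -7 → s = 22.0000
seg 5 [276.1°–327.4°] cycloidal, h=13: full span → s += 13 → s = 35.0000
seg 6 [327.4°–360°] cycloidal, h=12: θ=340.7° here. β=13.3, B=32.6. 12·(0.4080 − sin(2π·0.4080)/(2π)) = 3.8519 → s = 38.8519

38.8519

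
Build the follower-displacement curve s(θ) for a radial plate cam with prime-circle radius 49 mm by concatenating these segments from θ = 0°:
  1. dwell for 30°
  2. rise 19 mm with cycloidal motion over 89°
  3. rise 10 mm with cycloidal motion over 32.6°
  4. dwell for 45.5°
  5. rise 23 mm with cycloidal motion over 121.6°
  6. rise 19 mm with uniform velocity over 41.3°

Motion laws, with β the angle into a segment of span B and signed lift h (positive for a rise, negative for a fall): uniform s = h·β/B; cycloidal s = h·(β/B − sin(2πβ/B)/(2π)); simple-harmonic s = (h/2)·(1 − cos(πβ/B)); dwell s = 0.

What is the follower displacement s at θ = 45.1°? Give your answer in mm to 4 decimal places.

seg 1 [0°–30°] dwell: s stays 0.0000
seg 2 [30°–119°] cycloidal, h=19: θ=45.1° here. β=15.1, B=89. 19·(0.1697 − sin(2π·0.1697)/(2π)) = 0.5768 → s = 0.5768

0.5768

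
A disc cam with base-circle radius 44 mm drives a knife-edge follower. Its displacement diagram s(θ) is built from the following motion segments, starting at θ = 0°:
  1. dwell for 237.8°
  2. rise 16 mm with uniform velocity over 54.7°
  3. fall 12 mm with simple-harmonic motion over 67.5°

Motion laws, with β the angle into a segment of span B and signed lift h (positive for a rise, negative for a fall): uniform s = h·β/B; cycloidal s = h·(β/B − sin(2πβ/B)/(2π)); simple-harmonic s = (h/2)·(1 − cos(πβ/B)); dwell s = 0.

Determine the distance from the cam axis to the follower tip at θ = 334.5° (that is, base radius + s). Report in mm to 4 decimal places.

seg 1 [0°–237.8°] dwell: s stays 0.0000
seg 2 [237.8°–292.5°] uniform, h=16: full span → s += 16 → s = 16.0000
seg 3 [292.5°–360°] simple-harmonic, h=-12: θ=334.5° here. β=42, B=67.5. -12/2·(1 − cos(π·0.6222)) = -8.2476 → s = 7.7524
radial distance = base radius + s = 44 + 7.7524 = 51.7524

51.7524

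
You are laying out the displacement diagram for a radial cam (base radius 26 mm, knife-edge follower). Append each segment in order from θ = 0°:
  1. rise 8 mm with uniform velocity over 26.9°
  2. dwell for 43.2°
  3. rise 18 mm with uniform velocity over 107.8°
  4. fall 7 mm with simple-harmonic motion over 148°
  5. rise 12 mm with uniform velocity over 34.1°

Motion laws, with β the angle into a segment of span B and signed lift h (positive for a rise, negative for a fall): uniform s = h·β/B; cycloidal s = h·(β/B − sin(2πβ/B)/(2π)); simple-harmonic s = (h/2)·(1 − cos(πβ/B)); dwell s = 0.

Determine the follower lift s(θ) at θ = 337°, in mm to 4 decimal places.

seg 1 [0°–26.9°] uniform, h=8: full span → s += 8 → s = 8.0000
seg 2 [26.9°–70.1°] dwell: s stays 8.0000
seg 3 [70.1°–177.9°] uniform, h=18: full span → s += 18 → s = 26.0000
seg 4 [177.9°–325.9°] simple-harmonic, h=-7: full span → s += -7 → s = 19.0000
seg 5 [325.9°–360°] uniform, h=12: θ=337° here. β=11.1, B=34.1. 12·11.1/34.1 = 3.9062 → s = 22.9062

22.9062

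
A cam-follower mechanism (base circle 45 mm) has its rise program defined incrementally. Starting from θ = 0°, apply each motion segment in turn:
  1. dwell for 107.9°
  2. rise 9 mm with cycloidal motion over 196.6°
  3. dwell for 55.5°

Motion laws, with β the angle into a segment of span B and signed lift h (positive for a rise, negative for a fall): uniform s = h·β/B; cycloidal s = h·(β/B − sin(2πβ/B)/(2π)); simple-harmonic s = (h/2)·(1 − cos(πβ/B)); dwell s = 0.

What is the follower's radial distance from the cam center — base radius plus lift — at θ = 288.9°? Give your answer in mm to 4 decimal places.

seg 1 [0°–107.9°] dwell: s stays 0.0000
seg 2 [107.9°–304.5°] cycloidal, h=9: θ=288.9° here. β=181, B=196.6. 9·(0.9207 − sin(2π·0.9207)/(2π)) = 8.9708 → s = 8.9708
radial distance = base radius + s = 45 + 8.9708 = 53.9708

53.9708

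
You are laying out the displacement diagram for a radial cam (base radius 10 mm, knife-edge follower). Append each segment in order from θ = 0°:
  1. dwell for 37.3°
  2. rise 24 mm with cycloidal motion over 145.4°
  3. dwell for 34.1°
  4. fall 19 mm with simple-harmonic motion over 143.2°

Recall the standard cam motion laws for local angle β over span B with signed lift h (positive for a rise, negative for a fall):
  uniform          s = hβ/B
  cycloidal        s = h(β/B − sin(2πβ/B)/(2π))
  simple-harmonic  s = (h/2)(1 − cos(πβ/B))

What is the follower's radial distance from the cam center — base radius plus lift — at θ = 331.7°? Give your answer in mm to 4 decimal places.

seg 1 [0°–37.3°] dwell: s stays 0.0000
seg 2 [37.3°–182.7°] cycloidal, h=24: full span → s += 24 → s = 24.0000
seg 3 [182.7°–216.8°] dwell: s stays 24.0000
seg 4 [216.8°–360°] simple-harmonic, h=-19: θ=331.7° here. β=114.9, B=143.2. -19/2·(1 − cos(π·0.8024)) = -17.2271 → s = 6.7729
radial distance = base radius + s = 10 + 6.7729 = 16.7729

16.7729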